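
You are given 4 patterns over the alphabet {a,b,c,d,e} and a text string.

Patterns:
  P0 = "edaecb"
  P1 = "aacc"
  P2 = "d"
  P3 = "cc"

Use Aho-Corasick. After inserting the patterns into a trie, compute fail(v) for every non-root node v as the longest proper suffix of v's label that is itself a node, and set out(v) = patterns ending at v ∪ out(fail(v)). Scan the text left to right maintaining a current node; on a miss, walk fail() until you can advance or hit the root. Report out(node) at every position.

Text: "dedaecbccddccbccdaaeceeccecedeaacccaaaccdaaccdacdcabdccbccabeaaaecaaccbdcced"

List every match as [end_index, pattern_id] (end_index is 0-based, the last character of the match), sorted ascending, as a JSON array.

Build:
Trie nodes:
  0='ε' goto a→7 c→12 d→11 e→1
  1='e' goto d→2
  2='ed' goto a→3
  3='eda' goto e→4
  4='edae' goto c→5
  5='edaec' goto b→6
  6='edaecb' goto ·  [P0 ends]
  7='a' goto a→8
  8='aa' goto c→9
  9='aac' goto c→10
  10='aacc' goto ·  [P1 ends]
  11='d' goto ·  [P2 ends]
  12='c' goto c→13
  13='cc' goto ·  [P3 ends]

BFS fail/out derivation:
  fail(1) 'e': from fail(0)=0 chase 'e': 0 ⇒ 0;  out=∅∪out(0)=∅
  fail(7) 'a': from fail(0)=0 chase 'a': 0 ⇒ 0;  out=∅∪out(0)=∅
  fail(11) 'd': from fail(0)=0 chase 'd': 0 ⇒ 0;  out={2}∪out(0)={2}
  fail(12) 'c': from fail(0)=0 chase 'c': 0 ⇒ 0;  out=∅∪out(0)=∅
  fail(2) 'ed': from fail(1)=0 chase 'd': 0 ⇒ 11;  out=∅∪out(11)={2}
  fail(8) 'aa': from fail(7)=0 chase 'a': 0 ⇒ 7;  out=∅∪out(7)=∅
  fail(13) 'cc': from fail(12)=0 chase 'c': 0 ⇒ 12;  out={3}∪out(12)={3}
  fail(3) 'eda': from fail(2)=11 chase 'a': 11→0 ⇒ 7;  out=∅∪out(7)=∅
  fail(9) 'aac': from fail(8)=7 chase 'c': 7→0 ⇒ 12;  out=∅∪out(12)=∅
  fail(4) 'edae': from fail(3)=7 chase 'e': 7→0 ⇒ 1;  out=∅∪out(1)=∅
  fail(10) 'aacc': from fail(9)=12 chase 'c': 12 ⇒ 13;  out={1}∪out(13)={1,3}
  fail(5) 'edaec': from fail(4)=1 chase 'c': 1→0 ⇒ 12;  out=∅∪out(12)=∅
  fail(6) 'edaecb': from fail(5)=12 chase 'b': 12→0 ⇒ 0;  out={0}∪out(0)={0}

Scan:
[0] read 'd'  n0⇒n11  ** P2@[0:0]
[1] read 'e'  n11⇒n1 ·f
[2] read 'd'  n1⇒n2  ** P2@[2:2]
[3] read 'a'  n2⇒n3
[4] read 'e'  n3⇒n4
[5] read 'c'  n4⇒n5
[6] read 'b'  n5⇒n6  ** P0@[1:6]
[7] read 'c'  n6⇒n12 ·f
[8] read 'c'  n12⇒n13  ** P3@[7:8]
[9] read 'd'  n13⇒n11 ·f  ** P2@[9:9]
[10] read 'd'  n11⇒n11 ·f  ** P2@[10:10]
[11] read 'c'  n11⇒n12 ·f
[12] read 'c'  n12⇒n13  ** P3@[11:12]
[13] read 'b'  n13⇒n0 ·f
[14] read 'c'  n0⇒n12
[15] read 'c'  n12⇒n13  ** P3@[14:15]
[16] read 'd'  n13⇒n11 ·f  ** P2@[16:16]
[17] read 'a'  n11⇒n7 ·f
[18] read 'a'  n7⇒n8
[19] read 'e'  n8⇒n1 ·f
[20] read 'c'  n1⇒n12 ·f
[21] read 'e'  n12⇒n1 ·f
[22] read 'e'  n1⇒n1 ·f
[23] read 'c'  n1⇒n12 ·f
[24] read 'c'  n12⇒n13  ** P3@[23:24]
[25] read 'e'  n13⇒n1 ·f
[26] read 'c'  n1⇒n12 ·f
[27] read 'e'  n12⇒n1 ·f
[28] read 'd'  n1⇒n2  ** P2@[28:28]
[29] read 'e'  n2⇒n1 ·f
[30] read 'a'  n1⇒n7 ·f
[31] read 'a'  n7⇒n8
[32] read 'c'  n8⇒n9
[33] read 'c'  n9⇒n10  ** P1@[30:33],P3@[32:33]
[34] read 'c'  n10⇒n13 ·f  ** P3@[33:34]
[35] read 'a'  n13⇒n7 ·f
[36] read 'a'  n7⇒n8
[37] read 'a'  n8⇒n8 ·f
[38] read 'c'  n8⇒n9
[39] read 'c'  n9⇒n10  ** P1@[36:39],P3@[38:39]
[40] read 'd'  n10⇒n11 ·f  ** P2@[40:40]
[41] read 'a'  n11⇒n7 ·f
[42] read 'a'  n7⇒n8
[43] read 'c'  n8⇒n9
[44] read 'c'  n9⇒n10  ** P1@[41:44],P3@[43:44]
[45] read 'd'  n10⇒n11 ·f  ** P2@[45:45]
[46] read 'a'  n11⇒n7 ·f
[47] read 'c'  n7⇒n12 ·f
[48] read 'd'  n12⇒n11 ·f  ** P2@[48:48]
[49] read 'c'  n11⇒n12 ·f
[50] read 'a'  n12⇒n7 ·f
[51] read 'b'  n7⇒n0 ·f
[52] read 'd'  n0⇒n11  ** P2@[52:52]
[53] read 'c'  n11⇒n12 ·f
[54] read 'c'  n12⇒n13  ** P3@[53:54]
[55] read 'b'  n13⇒n0 ·f
[56] read 'c'  n0⇒n12
[57] read 'c'  n12⇒n13  ** P3@[56:57]
[58] read 'a'  n13⇒n7 ·f
[59] read 'b'  n7⇒n0 ·f
[60] read 'e'  n0⇒n1
[61] read 'a'  n1⇒n7 ·f
[62] read 'a'  n7⇒n8
[63] read 'a'  n8⇒n8 ·f
[64] read 'e'  n8⇒n1 ·f
[65] read 'c'  n1⇒n12 ·f
[66] read 'a'  n12⇒n7 ·f
[67] read 'a'  n7⇒n8
[68] read 'c'  n8⇒n9
[69] read 'c'  n9⇒n10  ** P1@[66:69],P3@[68:69]
[70] read 'b'  n10⇒n0 ·f
[71] read 'd'  n0⇒n11  ** P2@[71:71]
[72] read 'c'  n11⇒n12 ·f
[73] read 'c'  n12⇒n13  ** P3@[72:73]
[74] read 'e'  n13⇒n1 ·f
[75] read 'd'  n1⇒n2  ** P2@[75:75]

All matches (sorted): [[0,2],[2,2],[6,0],[8,3],[9,2],[10,2],[12,3],[15,3],[16,2],[24,3],[28,2],[33,1],[33,3],[34,3],[39,1],[39,3],[40,2],[44,1],[44,3],[45,2],[48,2],[52,2],[54,3],[57,3],[69,1],[69,3],[71,2],[73,3],[75,2]]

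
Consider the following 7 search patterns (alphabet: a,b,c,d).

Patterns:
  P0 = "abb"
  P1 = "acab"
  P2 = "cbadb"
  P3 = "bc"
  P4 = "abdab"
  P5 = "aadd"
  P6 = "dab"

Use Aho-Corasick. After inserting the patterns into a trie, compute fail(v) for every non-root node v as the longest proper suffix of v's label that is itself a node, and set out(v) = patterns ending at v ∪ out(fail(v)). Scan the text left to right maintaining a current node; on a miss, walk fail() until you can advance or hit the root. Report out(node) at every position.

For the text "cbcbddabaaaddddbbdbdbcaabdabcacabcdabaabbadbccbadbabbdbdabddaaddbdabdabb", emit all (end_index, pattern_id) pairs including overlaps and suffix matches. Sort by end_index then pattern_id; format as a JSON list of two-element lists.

Build:
Trie nodes:
  0='ε' goto a→1 b→12 c→7 d→20
  1='a' goto a→17 b→2 c→4
  2='ab' goto b→3 d→14
  3='abb' goto ·  [P0 ends]
  4='ac' goto a→5
  5='aca' goto b→6
  6='acab' goto ·  [P1 ends]
  7='c' goto b→8
  8='cb' goto a→9
  9='cba' goto d→10
  10='cbad' goto b→11
  11='cbadb' goto ·  [P2 ends]
  12='b' goto c→13
  13='bc' goto ·  [P3 ends]
  14='abd' goto a→15
  15='abda' goto b→16
  16='abdab' goto ·  [P4 ends]
  17='aa' goto d→18
  18='aad' goto d→19
  19='aadd' goto ·  [P5 ends]
  20='d' goto a→21
  21='da' goto b→22
  22='dab' goto ·  [P6 ends]

BFS fail/out derivation:
  fail(1) 'a': from fail(0)=0 chase 'a': 0 ⇒ 0;  out=∅∪out(0)=∅
  fail(7) 'c': from fail(0)=0 chase 'c': 0 ⇒ 0;  out=∅∪out(0)=∅
  fail(12) 'b': from fail(0)=0 chase 'b': 0 ⇒ 0;  out=∅∪out(0)=∅
  fail(20) 'd': from fail(0)=0 chase 'd': 0 ⇒ 0;  out=∅∪out(0)=∅
  fail(2) 'ab': from fail(1)=0 chase 'b': 0 ⇒ 12;  out=∅∪out(12)=∅
  fail(4) 'ac': from fail(1)=0 chase 'c': 0 ⇒ 7;  out=∅∪out(7)=∅
  fail(8) 'cb': from fail(7)=0 chase 'b': 0 ⇒ 12;  out=∅∪out(12)=∅
  fail(13) 'bc': from fail(12)=0 chase 'c': 0 ⇒ 7;  out={3}∪out(7)={3}
  fail(17) 'aa': from fail(1)=0 chase 'a': 0 ⇒ 1;  out=∅∪out(1)=∅
  fail(21) 'da': from fail(20)=0 chase 'a': 0 ⇒ 1;  out=∅∪out(1)=∅
  fail(3) 'abb': from fail(2)=12 chase 'b': 12→0 ⇒ 12;  out={0}∪out(12)={0}
  fail(5) 'aca': from fail(4)=7 chase 'a': 7→0 ⇒ 1;  out=∅∪out(1)=∅
  fail(9) 'cba': from fail(8)=12 chase 'a': 12→0 ⇒ 1;  out=∅∪out(1)=∅
  fail(14) 'abd': from fail(2)=12 chase 'd': 12→0 ⇒ 20;  out=∅∪out(20)=∅
  fail(18) 'aad': from fail(17)=1 chase 'd': 1→0 ⇒ 20;  out=∅∪out(20)=∅
  fail(22) 'dab': from fail(21)=1 chase 'b': 1 ⇒ 2;  out={6}∪out(2)={6}
  fail(6) 'acab': from fail(5)=1 chase 'b': 1 ⇒ 2;  out={1}∪out(2)={1}
  fail(10) 'cbad': from fail(9)=1 chase 'd': 1→0 ⇒ 20;  out=∅∪out(20)=∅
  fail(15) 'abda': from fail(14)=20 chase 'a': 20 ⇒ 21;  out=∅∪out(21)=∅
  fail(19) 'aadd': from fail(18)=20 chase 'd': 20→0 ⇒ 20;  out={5}∪out(20)={5}
  fail(11) 'cbadb': from fail(10)=20 chase 'b': 20→0 ⇒ 12;  out={2}∪out(12)={2}
  fail(16) 'abdab': from fail(15)=21 chase 'b': 21 ⇒ 22;  out={4}∪out(22)={4,6}

Text stream:
[0] read 'c'  n0⇒n7
[1] read 'b'  n7⇒n8
[2] read 'c'  n8⇒n13 ·f  → match P3@[1:2]
[3] read 'b'  n13⇒n8 ·f
[4] read 'd'  n8⇒n20 ·f
[5] read 'd'  n20⇒n20 ·f
[6] read 'a'  n20⇒n21
[7] read 'b'  n21⇒n22  → match P6@[5:7]
[8] read 'a'  n22⇒n1 ·f
[9] read 'a'  n1⇒n17
[10] read 'a'  n17⇒n17 ·f
[11] read 'd'  n17⇒n18
[12] read 'd'  n18⇒n19  → match P5@[9:12]
[13] read 'd'  n19⇒n20 ·f
[14] read 'd'  n20⇒n20 ·f
[15] read 'b'  n20⇒n12 ·f
[16] read 'b'  n12⇒n12 ·f
[17] read 'd'  n12⇒n20 ·f
[18] read 'b'  n20⇒n12 ·f
[19] read 'd'  n12⇒n20 ·f
[20] read 'b'  n20⇒n12 ·f
[21] read 'c'  n12⇒n13  → match P3@[20:21]
[22] read 'a'  n13⇒n1 ·f
[23] read 'a'  n1⇒n17
[24] read 'b'  n17⇒n2 ·f
[25] read 'd'  n2⇒n14
[26] read 'a'  n14⇒n15
[27] read 'b'  n15⇒n16  → match P4@[23:27],P6@[25:27]
[28] read 'c'  n16⇒n13 ·f  → match P3@[27:28]
[29] read 'a'  n13⇒n1 ·f
[30] read 'c'  n1⇒n4
[31] read 'a'  n4⇒n5
[32] read 'b'  n5⇒n6  → match P1@[29:32]
[33] read 'c'  n6⇒n13 ·f  → match P3@[32:33]
[34] read 'd'  n13⇒n20 ·f
[35] read 'a'  n20⇒n21
[36] read 'b'  n21⇒n22  → match P6@[34:36]
[37] read 'a'  n22⇒n1 ·f
[38] read 'a'  n1⇒n17
[39] read 'b'  n17⇒n2 ·f
[40] read 'b'  n2⇒n3  → match P0@[38:40]
[41] read 'a'  n3⇒n1 ·f
[42] read 'd'  n1⇒n20 ·f
[43] read 'b'  n20⇒n12 ·f
[44] read 'c'  n12⇒n13  → match P3@[43:44]
[45] read 'c'  n13⇒n7 ·f
[46] read 'b'  n7⇒n8
[47] read 'a'  n8⇒n9
[48] read 'd'  n9⇒n10
[49] read 'b'  n10⇒n11  → match P2@[45:49]
[50] read 'a'  n11⇒n1 ·f
[51] read 'b'  n1⇒n2
[52] read 'b'  n2⇒n3  → match P0@[50:52]
[53] read 'd'  n3⇒n20 ·f
[54] read 'b'  n20⇒n12 ·f
[55] read 'd'  n12⇒n20 ·f
[56] read 'a'  n20⇒n21
[57] read 'b'  n21⇒n22  → match P6@[55:57]
[58] read 'd'  n22⇒n14 ·f
[59] read 'd'  n14⇒n20 ·f
[60] read 'a'  n20⇒n21
[61] read 'a'  n21⇒n17 ·f
[62] read 'd'  n17⇒n18
[63] read 'd'  n18⇒n19  → match P5@[60:63]
[64] read 'b'  n19⇒n12 ·f
[65] read 'd'  n12⇒n20 ·f
[66] read 'a'  n20⇒n21
[67] read 'b'  n21⇒n22  → match P6@[65:67]
[68] read 'd'  n22⇒n14 ·f
[69] read 'a'  n14⇒n15
[70] read 'b'  n15⇒n16  → match P4@[66:70],P6@[68:70]
[71] read 'b'  n16⇒n3 ·f  → match P0@[69:71]

All matches (sorted): [[2,3],[7,6],[12,5],[21,3],[27,4],[27,6],[28,3],[32,1],[33,3],[36,6],[40,0],[44,3],[49,2],[52,0],[57,6],[63,5],[67,6],[70,4],[70,6],[71,0]]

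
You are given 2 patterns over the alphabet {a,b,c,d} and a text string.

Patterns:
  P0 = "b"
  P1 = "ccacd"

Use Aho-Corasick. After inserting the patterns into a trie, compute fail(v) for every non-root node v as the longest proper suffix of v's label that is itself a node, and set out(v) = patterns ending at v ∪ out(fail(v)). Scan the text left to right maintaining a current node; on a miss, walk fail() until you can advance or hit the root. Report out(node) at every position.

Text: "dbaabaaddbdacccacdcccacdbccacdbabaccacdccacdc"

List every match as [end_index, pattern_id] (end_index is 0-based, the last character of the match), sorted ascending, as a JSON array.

Build automaton:
Trie (insert patterns):
  n0 'ε': b→1 c→2
  n1 'b': ·  [P0 ends]
  n2 'c': c→3
  n3 'cc': a→4
  n4 'cca': c→5
  n5 'ccac': d→6
  n6 'ccacd': ·  [P1 ends]

BFS fail/out derivation:
  n1('b'): parent n0 fail=0; on 'b' 0 → fail=0;  out {0}∪∅={0}
  n2('c'): parent n0 fail=0; on 'c' 0 → fail=0;  out ∅∪∅=∅
  n3('cc'): parent n2 fail=0; on 'c' 0 → fail=2;  out ∅∪∅=∅
  n4('cca'): parent n3 fail=2; on 'a' 2→0 → fail=0;  out ∅∪∅=∅
  n5('ccac'): parent n4 fail=0; on 'c' 0 → fail=2;  out ∅∪∅=∅
  n6('ccacd'): parent n5 fail=2; on 'd' 2→0 → fail=0;  out {1}∪∅={1}

Run:
[0] read 'd'  n0⇒n0
[1] read 'b'  n0⇒n1  → match P0@[1:1]
[2] read 'a'  n1⇒n0 (via fail)
[3] read 'a'  n0⇒n0
[4] read 'b'  n0⇒n1  → match P0@[4:4]
[5] read 'a'  n1⇒n0 (via fail)
[6] read 'a'  n0⇒n0
[7] read 'd'  n0⇒n0
[8] read 'd'  n0⇒n0
[9] read 'b'  n0⇒n1  → match P0@[9:9]
[10] read 'd'  n1⇒n0 (via fail)
[11] read 'a'  n0⇒n0
[12] read 'c'  n0⇒n2
[13] read 'c'  n2⇒n3
[14] read 'c'  n3⇒n3 (via fail)
[15] read 'a'  n3⇒n4
[16] read 'c'  n4⇒n5
[17] read 'd'  n5⇒n6  → match P1@[13:17]
[18] read 'c'  n6⇒n2 (via fail)
[19] read 'c'  n2⇒n3
[20] read 'c'  n3⇒n3 (via fail)
[21] read 'a'  n3⇒n4
[22] read 'c'  n4⇒n5
[23] read 'd'  n5⇒n6  → match P1@[19:23]
[24] read 'b'  n6⇒n1 (via fail)  → match P0@[24:24]
[25] read 'c'  n1⇒n2 (via fail)
[26] read 'c'  n2⇒n3
[27] read 'a'  n3⇒n4
[28] read 'c'  n4⇒n5
[29] read 'd'  n5⇒n6  → match P1@[25:29]
[30] read 'b'  n6⇒n1 (via fail)  → match P0@[30:30]
[31] read 'a'  n1⇒n0 (via fail)
[32] read 'b'  n0⇒n1  → match P0@[32:32]
[33] read 'a'  n1⇒n0 (via fail)
[34] read 'c'  n0⇒n2
[35] read 'c'  n2⇒n3
[36] read 'a'  n3⇒n4
[37] read 'c'  n4⇒n5
[38] read 'd'  n5⇒n6  → match P1@[34:38]
[39] read 'c'  n6⇒n2 (via fail)
[40] read 'c'  n2⇒n3
[41] read 'a'  n3⇒n4
[42] read 'c'  n4⇒n5
[43] read 'd'  n5⇒n6  → match P1@[39:43]
[44] read 'c'  n6⇒n2 (via fail)

All matches (sorted): [[1,0],[4,0],[9,0],[17,1],[23,1],[24,0],[29,1],[30,0],[32,0],[38,1],[43,1]]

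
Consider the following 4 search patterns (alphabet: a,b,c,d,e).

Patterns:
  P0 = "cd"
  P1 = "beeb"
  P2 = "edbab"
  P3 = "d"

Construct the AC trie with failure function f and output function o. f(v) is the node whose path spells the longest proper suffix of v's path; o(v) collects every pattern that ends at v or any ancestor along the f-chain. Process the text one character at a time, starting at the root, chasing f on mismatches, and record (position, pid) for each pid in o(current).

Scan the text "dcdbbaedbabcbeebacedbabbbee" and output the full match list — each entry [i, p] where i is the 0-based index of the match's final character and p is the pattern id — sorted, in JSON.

Construct AC machine:
Trie nodes:
  n0 'ε': b→3 c→1 d→12 e→7
  n1 'c': d→2
  n2 'cd': ·  ←P0
  n3 'b': e→4
  n4 'be': e→5
  n5 'bee': b→6
  n6 'beeb': ·  ←P1
  n7 'e': d→8
  n8 'ed': b→9
  n9 'edb': a→10
  n10 'edba': b→11
  n11 'edbab': ·  ←P2
  n12 'd': ·  ←P3

Failure links (BFS by depth):
  fail(1) 'c': from fail(0)=0 chase 'c': 0 ⇒ 0;  out=∅∪out(0)=∅
  fail(3) 'b': from fail(0)=0 chase 'b': 0 ⇒ 0;  out=∅∪out(0)=∅
  fail(7) 'e': from fail(0)=0 chase 'e': 0 ⇒ 0;  out=∅∪out(0)=∅
  fail(12) 'd': from fail(0)=0 chase 'd': 0 ⇒ 0;  out={3}∪out(0)={3}
  fail(2) 'cd': from fail(1)=0 chase 'd': 0 ⇒ 12;  out={0}∪out(12)={0,3}
  fail(4) 'be': from fail(3)=0 chase 'e': 0 ⇒ 7;  out=∅∪out(7)=∅
  fail(8) 'ed': from fail(7)=0 chase 'd': 0 ⇒ 12;  out=∅∪out(12)={3}
  fail(5) 'bee': from fail(4)=7 chase 'e': 7→0 ⇒ 7;  out=∅∪out(7)=∅
  fail(9) 'edb': from fail(8)=12 chase 'b': 12→0 ⇒ 3;  out=∅∪out(3)=∅
  fail(6) 'beeb': from fail(5)=7 chase 'b': 7→0 ⇒ 3;  out={1}∪out(3)={1}
  fail(10) 'edba': from fail(9)=3 chase 'a': 3→0 ⇒ 0;  out=∅∪out(0)=∅
  fail(11) 'edbab': from fail(10)=0 chase 'b': 0 ⇒ 3;  out={2}∪out(3)={2}

Run:
pos 0 'd': at 12  → match P3@[0:0]
pos 1 'c': at 1 (fail-walked)
pos 2 'd': at 2  → match P0@[1:2],P3@[2:2]
pos 3 'b': at 3 (fail-walked)
pos 4 'b': at 3 (fail-walked)
pos 5 'a': at 0 (fail-walked)
pos 6 'e': at 7
pos 7 'd': at 8  → match P3@[7:7]
pos 8 'b': at 9
pos 9 'a': at 10
pos 10 'b': at 11  → match P2@[6:10]
pos 11 'c': at 1 (fail-walked)
pos 12 'b': at 3 (fail-walked)
pos 13 'e': at 4
pos 14 'e': at 5
pos 15 'b': at 6  → match P1@[12:15]
pos 16 'a': at 0 (fail-walked)
pos 17 'c': at 1
pos 18 'e': at 7 (fail-walked)
pos 19 'd': at 8  → match P3@[19:19]
pos 20 'b': at 9
pos 21 'a': at 10
pos 22 'b': at 11  → match P2@[18:22]
pos 23 'b': at 3 (fail-walked)
pos 24 'b': at 3 (fail-walked)
pos 25 'e': at 4
pos 26 'e': at 5

Result: [[0,3],[2,0],[2,3],[7,3],[10,2],[15,1],[19,3],[22,2]]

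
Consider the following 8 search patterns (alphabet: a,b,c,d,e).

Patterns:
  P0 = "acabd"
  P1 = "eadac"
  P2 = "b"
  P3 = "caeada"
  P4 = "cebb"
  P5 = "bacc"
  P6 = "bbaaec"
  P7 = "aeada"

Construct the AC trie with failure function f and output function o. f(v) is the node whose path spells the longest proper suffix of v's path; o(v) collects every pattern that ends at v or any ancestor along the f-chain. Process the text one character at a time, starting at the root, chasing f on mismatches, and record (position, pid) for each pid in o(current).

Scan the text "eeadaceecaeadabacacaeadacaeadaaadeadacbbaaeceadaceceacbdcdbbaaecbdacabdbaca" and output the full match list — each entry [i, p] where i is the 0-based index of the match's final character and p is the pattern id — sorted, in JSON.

Build automaton:
Trie nodes:
  0='ε' goto a→1 b→11 c→12 e→6
  1='a' goto c→2 e→29
  2='ac' goto a→3
  3='aca' goto b→4
  4='acab' goto d→5
  5='acabd' goto ·  [P0 ends]
  6='e' goto a→7
  7='ea' goto d→8
  8='ead' goto a→9
  9='eada' goto c→10
  10='eadac' goto ·  [P1 ends]
  11='b' goto a→21 b→24  [P2 ends]
  12='c' goto a→13 e→18
  13='ca' goto e→14
  14='cae' goto a→15
  15='caea' goto d→16
  16='caead' goto a→17
  17='caeada' goto ·  [P3 ends]
  18='ce' goto b→19
  19='ceb' goto b→20
  20='cebb' goto ·  [P4 ends]
  21='ba' goto c→22
  22='bac' goto c→23
  23='bacc' goto ·  [P5 ends]
  24='bb' goto a→25
  25='bba' goto a→26
  26='bbaa' goto e→27
  27='bbaae' goto c→28
  28='bbaaec' goto ·  [P6 ends]
  29='ae' goto a→30
  30='aea' goto d→31
  31='aead' goto a→32
  32='aeada' goto ·  [P7 ends]

BFS fail/out derivation:
  n1('a'): parent n0 fail=0; on 'a' 0 → fail=0;  out ∅∪∅=∅
  n6('e'): parent n0 fail=0; on 'e' 0 → fail=0;  out ∅∪∅=∅
  n11('b'): parent n0 fail=0; on 'b' 0 → fail=0;  out {2}∪∅={2}
  n12('c'): parent n0 fail=0; on 'c' 0 → fail=0;  out ∅∪∅=∅
  n2('ac'): parent n1 fail=0; on 'c' 0 → fail=12;  out ∅∪∅=∅
  n7('ea'): parent n6 fail=0; on 'a' 0 → fail=1;  out ∅∪∅=∅
  n13('ca'): parent n12 fail=0; on 'a' 0 → fail=1;  out ∅∪∅=∅
  n18('ce'): parent n12 fail=0; on 'e' 0 → fail=6;  out ∅∪∅=∅
  n21('ba'): parent n11 fail=0; on 'a' 0 → fail=1;  out ∅∪∅=∅
  n24('bb'): parent n11 fail=0; on 'b' 0 → fail=11;  out ∅∪{2}={2}
  n29('ae'): parent n1 fail=0; on 'e' 0 → fail=6;  out ∅∪∅=∅
  n3('aca'): parent n2 fail=12; on 'a' 12 → fail=13;  out ∅∪∅=∅
  n8('ead'): parent n7 fail=1; on 'd' 1→0 → fail=0;  out ∅∪∅=∅
  n14('cae'): parent n13 fail=1; on 'e' 1 → fail=29;  out ∅∪∅=∅
  n19('ceb'): parent n18 fail=6; on 'b' 6→0 → fail=11;  out ∅∪{2}={2}
  n22('bac'): parent n21 fail=1; on 'c' 1 → fail=2;  out ∅∪∅=∅
  n25('bba'): parent n24 fail=11; on 'a' 11 → fail=21;  out ∅∪∅=∅
  n30('aea'): parent n29 fail=6; on 'a' 6 → fail=7;  out ∅∪∅=∅
  n4('acab'): parent n3 fail=13; on 'b' 13→1→0 → fail=11;  out ∅∪{2}={2}
  n9('eada'): parent n8 fail=0; on 'a' 0 → fail=1;  out ∅∪∅=∅
  n15('caea'): parent n14 fail=29; on 'a' 29 → fail=30;  out ∅∪∅=∅
  n20('cebb'): parent n19 fail=11; on 'b' 11 → fail=24;  out {4}∪{2}={2,4}
  n23('bacc'): parent n22 fail=2; on 'c' 2→12→0 → fail=12;  out {5}∪∅={5}
  n26('bbaa'): parent n25 fail=21; on 'a' 21→1→0 → fail=1;  out ∅∪∅=∅
  n31('aead'): parent n30 fail=7; on 'd' 7 → fail=8;  out ∅∪∅=∅
  n5('acabd'): parent n4 fail=11; on 'd' 11→0 → fail=0;  out {0}∪∅={0}
  n10('eadac'): parent n9 fail=1; on 'c' 1 → fail=2;  out {1}∪∅={1}
  n16('caead'): parent n15 fail=30; on 'd' 30 → fail=31;  out ∅∪∅=∅
  n27('bbaae'): parent n26 fail=1; on 'e' 1 → fail=29;  out ∅∪∅=∅
  n32('aeada'): parent n31 fail=8; on 'a' 8 → fail=9;  out {7}∪∅={7}
  n17('caeada'): parent n16 fail=31; on 'a' 31 → fail=32;  out {3}∪{7}={3,7}
  n28('bbaaec'): parent n27 fail=29; on 'c' 29→6→0 → fail=12;  out {6}∪∅={6}

Run:
i=0 'e': node 0→6
i=1 'e': node 6→6 ·f
i=2 'a': node 6→7
i=3 'd': node 7→8
i=4 'a': node 8→9
i=5 'c': node 9→10  emit P1@[1:5]
i=6 'e': node 10→18 ·f
i=7 'e': node 18→6 ·f
i=8 'c': node 6→12 ·f
i=9 'a': node 12→13
i=10 'e': node 13→14
i=11 'a': node 14→15
i=12 'd': node 15→16
i=13 'a': node 16→17  emit P3@[8:13],P7@[9:13]
i=14 'b': node 17→11 ·f  emit P2@[14:14]
i=15 'a': node 11→21
i=16 'c': node 21→22
i=17 'a': node 22→3 ·f
i=18 'c': node 3→2 ·f
i=19 'a': node 2→3
i=20 'e': node 3→14 ·f
i=21 'a': node 14→15
i=22 'd': node 15→16
i=23 'a': node 16→17  emit P3@[18:23],P7@[19:23]
i=24 'c': node 17→10 ·f  emit P1@[20:24]
i=25 'a': node 10→3 ·f
i=26 'e': node 3→14 ·f
i=27 'a': node 14→15
i=28 'd': node 15→16
i=29 'a': node 16→17  emit P3@[24:29],P7@[25:29]
i=30 'a': node 17→1 ·f
i=31 'a': node 1→1 ·f
i=32 'd': node 1→0 ·f
i=33 'e': node 0→6
i=34 'a': node 6→7
i=35 'd': node 7→8
i=36 'a': node 8→9
i=37 'c': node 9→10  emit P1@[33:37]
i=38 'b': node 10→11 ·f  emit P2@[38:38]
i=39 'b': node 11→24  emit P2@[39:39]
i=40 'a': node 24→25
i=41 'a': node 25→26
i=42 'e': node 26→27
i=43 'c': node 27→28  emit P6@[38:43]
i=44 'e': node 28→18 ·f
i=45 'a': node 18→7 ·f
i=46 'd': node 7→8
i=47 'a': node 8→9
i=48 'c': node 9→10  emit P1@[44:48]
i=49 'e': node 10→18 ·f
i=50 'c': node 18→12 ·f
i=51 'e': node 12→18
i=52 'a': node 18→7 ·f
i=53 'c': node 7→2 ·f
i=54 'b': node 2→11 ·f  emit P2@[54:54]
i=55 'd': node 11→0 ·f
i=56 'c': node 0→12
i=57 'd': node 12→0 ·f
i=58 'b': node 0→11  emit P2@[58:58]
i=59 'b': node 11→24  emit P2@[59:59]
i=60 'a': node 24→25
i=61 'a': node 25→26
i=62 'e': node 26→27
i=63 'c': node 27→28  emit P6@[58:63]
i=64 'b': node 28→11 ·f  emit P2@[64:64]
i=65 'd': node 11→0 ·f
i=66 'a': node 0→1
i=67 'c': node 1→2
i=68 'a': node 2→3
i=69 'b': node 3→4  emit P2@[69:69]
i=70 'd': node 4→5  emit P0@[66:70]
i=71 'b': node 5→11 ·f  emit P2@[71:71]
i=72 'a': node 11→21
i=73 'c': node 21→22
i=74 'a': node 22→3 ·f

Result: [[5,1],[13,3],[13,7],[14,2],[23,3],[23,7],[24,1],[29,3],[29,7],[37,1],[38,2],[39,2],[43,6],[48,1],[54,2],[58,2],[59,2],[63,6],[64,2],[69,2],[70,0],[71,2]]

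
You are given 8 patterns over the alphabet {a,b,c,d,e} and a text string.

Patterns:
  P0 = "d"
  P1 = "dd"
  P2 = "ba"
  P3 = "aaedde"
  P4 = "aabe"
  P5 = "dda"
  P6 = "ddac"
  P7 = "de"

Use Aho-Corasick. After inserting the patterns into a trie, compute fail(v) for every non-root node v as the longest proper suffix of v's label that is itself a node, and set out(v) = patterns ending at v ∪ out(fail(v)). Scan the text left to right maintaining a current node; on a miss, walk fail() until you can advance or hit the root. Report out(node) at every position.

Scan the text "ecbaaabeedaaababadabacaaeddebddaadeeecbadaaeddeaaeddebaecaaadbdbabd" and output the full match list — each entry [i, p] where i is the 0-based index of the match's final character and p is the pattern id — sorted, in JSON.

Build automaton:
Trie nodes:
  0='ε' goto a→5 b→3 d→1
  1='d' goto d→2 e→15  ←P0
  2='dd' goto a→13  ←P1
  3='b' goto a→4
  4='ba' goto ·  ←P2
  5='a' goto a→6
  6='aa' goto b→11 e→7
  7='aae' goto d→8
  8='aaed' goto d→9
  9='aaedd' goto e→10
  10='aaedde' goto ·  ←P3
  11='aab' goto e→12
  12='aabe' goto ·  ←P4
  13='dda' goto c→14  ←P5
  14='ddac' goto ·  ←P6
  15='de' goto ·  ←P7

BFS fail/out derivation:
  n1('d'): parent n0 fail=0; on 'd' 0 → fail=0;  out {0}∪∅={0}
  n3('b'): parent n0 fail=0; on 'b' 0 → fail=0;  out ∅∪∅=∅
  n5('a'): parent n0 fail=0; on 'a' 0 → fail=0;  out ∅∪∅=∅
  n2('dd'): parent n1 fail=0; on 'd' 0 → fail=1;  out {1}∪{0}={0,1}
  n4('ba'): parent n3 fail=0; on 'a' 0 → fail=5;  out {2}∪∅={2}
  n6('aa'): parent n5 fail=0; on 'a' 0 → fail=5;  out ∅∪∅=∅
  n15('de'): parent n1 fail=0; on 'e' 0 → fail=0;  out {7}∪∅={7}
  n7('aae'): parent n6 fail=5; on 'e' 5→0 → fail=0;  out ∅∪∅=∅
  n11('aab'): parent n6 fail=5; on 'b' 5→0 → fail=3;  out ∅∪∅=∅
  n13('dda'): parent n2 fail=1; on 'a' 1→0 → fail=5;  out {5}∪∅={5}
  n8('aaed'): parent n7 fail=0; on 'd' 0 → fail=1;  out ∅∪{0}={0}
  n12('aabe'): parent n11 fail=3; on 'e' 3→0 → fail=0;  out {4}∪∅={4}
  n14('ddac'): parent n13 fail=5; on 'c' 5→0 → fail=0;  out {6}∪∅={6}
  n9('aaedd'): parent n8 fail=1; on 'd' 1 → fail=2;  out ∅∪{0,1}={0,1}
  n10('aaedde'): parent n9 fail=2; on 'e' 2→1 → fail=15;  out {3}∪{7}={3,7}

Scan:
pos 0 'e': at 0
pos 1 'c': at 0
pos 2 'b': at 3
pos 3 'a': at 4  ** P2@[2:3]
pos 4 'a': at 6 ·f
pos 5 'a': at 6 ·f
pos 6 'b': at 11
pos 7 'e': at 12  ** P4@[4:7]
pos 8 'e': at 0 ·f
pos 9 'd': at 1  ** P0@[9:9]
pos 10 'a': at 5 ·f
pos 11 'a': at 6
pos 12 'a': at 6 ·f
pos 13 'b': at 11
pos 14 'a': at 4 ·f  ** P2@[13:14]
pos 15 'b': at 3 ·f
pos 16 'a': at 4  ** P2@[15:16]
pos 17 'd': at 1 ·f  ** P0@[17:17]
pos 18 'a': at 5 ·f
pos 19 'b': at 3 ·f
pos 20 'a': at 4  ** P2@[19:20]
pos 21 'c': at 0 ·f
pos 22 'a': at 5
pos 23 'a': at 6
pos 24 'e': at 7
pos 25 'd': at 8  ** P0@[25:25]
pos 26 'd': at 9  ** P0@[26:26],P1@[25:26]
pos 27 'e': at 10  ** P3@[22:27],P7@[26:27]
pos 28 'b': at 3 ·f
pos 29 'd': at 1 ·f  ** P0@[29:29]
pos 30 'd': at 2  ** P0@[30:30],P1@[29:30]
pos 31 'a': at 13  ** P5@[29:31]
pos 32 'a': at 6 ·f
pos 33 'd': at 1 ·f  ** P0@[33:33]
pos 34 'e': at 15  ** P7@[33:34]
pos 35 'e': at 0 ·f
pos 36 'e': at 0
pos 37 'c': at 0
pos 38 'b': at 3
pos 39 'a': at 4  ** P2@[38:39]
pos 40 'd': at 1 ·f  ** P0@[40:40]
pos 41 'a': at 5 ·f
pos 42 'a': at 6
pos 43 'e': at 7
pos 44 'd': at 8  ** P0@[44:44]
pos 45 'd': at 9  ** P0@[45:45],P1@[44:45]
pos 46 'e': at 10  ** P3@[41:46],P7@[45:46]
pos 47 'a': at 5 ·f
pos 48 'a': at 6
pos 49 'e': at 7
pos 50 'd': at 8  ** P0@[50:50]
pos 51 'd': at 9  ** P0@[51:51],P1@[50:51]
pos 52 'e': at 10  ** P3@[47:52],P7@[51:52]
pos 53 'b': at 3 ·f
pos 54 'a': at 4  ** P2@[53:54]
pos 55 'e': at 0 ·f
pos 56 'c': at 0
pos 57 'a': at 5
pos 58 'a': at 6
pos 59 'a': at 6 ·f
pos 60 'd': at 1 ·f  ** P0@[60:60]
pos 61 'b': at 3 ·f
pos 62 'd': at 1 ·f  ** P0@[62:62]
pos 63 'b': at 3 ·f
pos 64 'a': at 4  ** P2@[63:64]
pos 65 'b': at 3 ·f
pos 66 'd': at 1 ·f  ** P0@[66:66]

All matches (sorted): [[3,2],[7,4],[9,0],[14,2],[16,2],[17,0],[20,2],[25,0],[26,0],[26,1],[27,3],[27,7],[29,0],[30,0],[30,1],[31,5],[33,0],[34,7],[39,2],[40,0],[44,0],[45,0],[45,1],[46,3],[46,7],[50,0],[51,0],[51,1],[52,3],[52,7],[54,2],[60,0],[62,0],[64,2],[66,0]]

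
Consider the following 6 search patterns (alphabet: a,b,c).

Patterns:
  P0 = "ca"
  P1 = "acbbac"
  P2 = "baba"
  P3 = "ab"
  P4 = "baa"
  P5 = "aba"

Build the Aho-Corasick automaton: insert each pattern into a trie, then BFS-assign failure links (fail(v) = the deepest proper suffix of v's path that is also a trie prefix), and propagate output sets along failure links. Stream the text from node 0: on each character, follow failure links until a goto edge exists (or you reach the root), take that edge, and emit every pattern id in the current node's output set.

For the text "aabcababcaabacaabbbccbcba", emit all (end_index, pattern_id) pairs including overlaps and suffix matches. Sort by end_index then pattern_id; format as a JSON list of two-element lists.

Build automaton:
Trie nodes:
  0='ε' goto a→3 b→9 c→1
  1='c' goto a→2
  2='ca' goto ·  ←P0
  3='a' goto b→13 c→4
  4='ac' goto b→5
  5='acb' goto b→6
  6='acbb' goto a→7
  7='acbba' goto c→8
  8='acbbac' goto ·  ←P1
  9='b' goto a→10
  10='ba' goto a→14 b→11
  11='bab' goto a→12
  12='baba' goto ·  ←P2
  13='ab' goto a→15  ←P3
  14='baa' goto ·  ←P4
  15='aba' goto ·  ←P5

BFS fail/out derivation:
  n1('c'): parent n0 fail=0; on 'c' 0 → fail=0;  out ∅∪∅=∅
  n3('a'): parent n0 fail=0; on 'a' 0 → fail=0;  out ∅∪∅=∅
  n9('b'): parent n0 fail=0; on 'b' 0 → fail=0;  out ∅∪∅=∅
  n2('ca'): parent n1 fail=0; on 'a' 0 → fail=3;  out {0}∪∅={0}
  n4('ac'): parent n3 fail=0; on 'c' 0 → fail=1;  out ∅∪∅=∅
  n10('ba'): parent n9 fail=0; on 'a' 0 → fail=3;  out ∅∪∅=∅
  n13('ab'): parent n3 fail=0; on 'b' 0 → fail=9;  out {3}∪∅={3}
  n5('acb'): parent n4 fail=1; on 'b' 1→0 → fail=9;  out ∅∪∅=∅
  n11('bab'): parent n10 fail=3; on 'b' 3 → fail=13;  out ∅∪{3}={3}
  n14('baa'): parent n10 fail=3; on 'a' 3→0 → fail=3;  out {4}∪∅={4}
  n15('aba'): parent n13 fail=9; on 'a' 9 → fail=10;  out {5}∪∅={5}
  n6('acbb'): parent n5 fail=9; on 'b' 9→0 → fail=9;  out ∅∪∅=∅
  n12('baba'): parent n11 fail=13; on 'a' 13 → fail=15;  out {2}∪{5}={2,5}
  n7('acbba'): parent n6 fail=9; on 'a' 9 → fail=10;  out ∅∪∅=∅
  n8('acbbac'): parent n7 fail=10; on 'c' 10→3 → fail=4;  out {1}∪∅={1}

Run:
[0] read 'a'  n0⇒n3
[1] read 'a'  n3⇒n3 (via fail)
[2] read 'b'  n3⇒n13  emit P3@[1:2]
[3] read 'c'  n13⇒n1 (via fail)
[4] read 'a'  n1⇒n2  emit P0@[3:4]
[5] read 'b'  n2⇒n13 (via fail)  emit P3@[4:5]
[6] read 'a'  n13⇒n15  emit P5@[4:6]
[7] read 'b'  n15⇒n11 (via fail)  emit P3@[6:7]
[8] read 'c'  n11⇒n1 (via fail)
[9] read 'a'  n1⇒n2  emit P0@[8:9]
[10] read 'a'  n2⇒n3 (via fail)
[11] read 'b'  n3⇒n13  emit P3@[10:11]
[12] read 'a'  n13⇒n15  emit P5@[10:12]
[13] read 'c'  n15⇒n4 (via fail)
[14] read 'a'  n4⇒n2 (via fail)  emit P0@[13:14]
[15] read 'a'  n2⇒n3 (via fail)
[16] read 'b'  n3⇒n13  emit P3@[15:16]
[17] read 'b'  n13⇒n9 (via fail)
[18] read 'b'  n9⇒n9 (via fail)
[19] read 'c'  n9⇒n1 (via fail)
[20] read 'c'  n1⇒n1 (via fail)
[21] read 'b'  n1⇒n9 (via fail)
[22] read 'c'  n9⇒n1 (via fail)
[23] read 'b'  n1⇒n9 (via fail)
[24] read 'a'  n9⇒n10

Result: [[2,3],[4,0],[5,3],[6,5],[7,3],[9,0],[11,3],[12,5],[14,0],[16,3]]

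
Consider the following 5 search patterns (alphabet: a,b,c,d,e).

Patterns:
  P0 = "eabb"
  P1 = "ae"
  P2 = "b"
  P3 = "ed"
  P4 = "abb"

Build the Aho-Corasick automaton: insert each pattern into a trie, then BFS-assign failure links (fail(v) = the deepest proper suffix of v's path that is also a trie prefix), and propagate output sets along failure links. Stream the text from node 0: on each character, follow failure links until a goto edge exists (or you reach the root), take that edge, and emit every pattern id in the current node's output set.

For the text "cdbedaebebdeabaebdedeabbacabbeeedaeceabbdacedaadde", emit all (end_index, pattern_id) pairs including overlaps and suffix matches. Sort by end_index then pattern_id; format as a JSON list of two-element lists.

Build automaton:
Trie (insert patterns):
  n0 'ε': a→5 b→7 e→1
  n1 'e': a→2 d→8
  n2 'ea': b→3
  n3 'eab': b→4
  n4 'eabb': ·  [P0 ends]
  n5 'a': b→9 e→6
  n6 'ae': ·  [P1 ends]
  n7 'b': ·  [P2 ends]
  n8 'ed': ·  [P3 ends]
  n9 'ab': b→10
  n10 'abb': ·  [P4 ends]

BFS fail/out derivation:
  n1('e'): parent n0 fail=0; on 'e' 0 → fail=0;  out ∅∪∅=∅
  n5('a'): parent n0 fail=0; on 'a' 0 → fail=0;  out ∅∪∅=∅
  n7('b'): parent n0 fail=0; on 'b' 0 → fail=0;  out {2}∪∅={2}
  n2('ea'): parent n1 fail=0; on 'a' 0 → fail=5;  out ∅∪∅=∅
  n6('ae'): parent n5 fail=0; on 'e' 0 → fail=1;  out {1}∪∅={1}
  n8('ed'): parent n1 fail=0; on 'd' 0 → fail=0;  out {3}∪∅={3}
  n9('ab'): parent n5 fail=0; on 'b' 0 → fail=7;  out ∅∪{2}={2}
  n3('eab'): parent n2 fail=5; on 'b' 5 → fail=9;  out ∅∪{2}={2}
  n10('abb'): parent n9 fail=7; on 'b' 7→0 → fail=7;  out {4}∪{2}={2,4}
  n4('eabb'): parent n3 fail=9; on 'b' 9 → fail=10;  out {0}∪{2,4}={0,2,4}

Scan:
pos 0 'c': at 0
pos 1 'd': at 0
pos 2 'b': at 7  emit P2@[2:2]
pos 3 'e': at 1 (fail-walked)
pos 4 'd': at 8  emit P3@[3:4]
pos 5 'a': at 5 (fail-walked)
pos 6 'e': at 6  emit P1@[5:6]
pos 7 'b': at 7 (fail-walked)  emit P2@[7:7]
pos 8 'e': at 1 (fail-walked)
pos 9 'b': at 7 (fail-walked)  emit P2@[9:9]
pos 10 'd': at 0 (fail-walked)
pos 11 'e': at 1
pos 12 'a': at 2
pos 13 'b': at 3  emit P2@[13:13]
pos 14 'a': at 5 (fail-walked)
pos 15 'e': at 6  emit P1@[14:15]
pos 16 'b': at 7 (fail-walked)  emit P2@[16:16]
pos 17 'd': at 0 (fail-walked)
pos 18 'e': at 1
pos 19 'd': at 8  emit P3@[18:19]
pos 20 'e': at 1 (fail-walked)
pos 21 'a': at 2
pos 22 'b': at 3  emit P2@[22:22]
pos 23 'b': at 4  emit P0@[20:23],P2@[23:23],P4@[21:23]
pos 24 'a': at 5 (fail-walked)
pos 25 'c': at 0 (fail-walked)
pos 26 'a': at 5
pos 27 'b': at 9  emit P2@[27:27]
pos 28 'b': at 10  emit P2@[28:28],P4@[26:28]
pos 29 'e': at 1 (fail-walked)
pos 30 'e': at 1 (fail-walked)
pos 31 'e': at 1 (fail-walked)
pos 32 'd': at 8  emit P3@[31:32]
pos 33 'a': at 5 (fail-walked)
pos 34 'e': at 6  emit P1@[33:34]
pos 35 'c': at 0 (fail-walked)
pos 36 'e': at 1
pos 37 'a': at 2
pos 38 'b': at 3  emit P2@[38:38]
pos 39 'b': at 4  emit P0@[36:39],P2@[39:39],P4@[37:39]
pos 40 'd': at 0 (fail-walked)
pos 41 'a': at 5
pos 42 'c': at 0 (fail-walked)
pos 43 'e': at 1
pos 44 'd': at 8  emit P3@[43:44]
pos 45 'a': at 5 (fail-walked)
pos 46 'a': at 5 (fail-walked)
pos 47 'd': at 0 (fail-walked)
pos 48 'd': at 0
pos 49 'e': at 1

All matches (sorted): [[2,2],[4,3],[6,1],[7,2],[9,2],[13,2],[15,1],[16,2],[19,3],[22,2],[23,0],[23,2],[23,4],[27,2],[28,2],[28,4],[32,3],[34,1],[38,2],[39,0],[39,2],[39,4],[44,3]]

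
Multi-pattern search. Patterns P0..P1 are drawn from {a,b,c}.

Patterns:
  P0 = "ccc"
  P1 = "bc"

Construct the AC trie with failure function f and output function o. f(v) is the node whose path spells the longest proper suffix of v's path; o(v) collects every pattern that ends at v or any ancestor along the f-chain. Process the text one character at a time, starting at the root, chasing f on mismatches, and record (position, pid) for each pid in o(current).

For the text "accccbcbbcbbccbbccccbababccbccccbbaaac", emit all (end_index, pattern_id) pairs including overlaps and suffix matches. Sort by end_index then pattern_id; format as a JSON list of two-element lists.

Build automaton:
Trie (insert patterns):
  n0 'ε': b→4 c→1
  n1 'c': c→2
  n2 'cc': c→3
  n3 'ccc': ·  ←P0
  n4 'b': c→5
  n5 'bc': ·  ←P1

Failure links (BFS by depth):
  fail(1) 'c': from fail(0)=0 chase 'c': 0 ⇒ 0;  out=∅∪out(0)=∅
  fail(4) 'b': from fail(0)=0 chase 'b': 0 ⇒ 0;  out=∅∪out(0)=∅
  fail(2) 'cc': from fail(1)=0 chase 'c': 0 ⇒ 1;  out=∅∪out(1)=∅
  fail(5) 'bc': from fail(4)=0 chase 'c': 0 ⇒ 1;  out={1}∪out(1)={1}
  fail(3) 'ccc': from fail(2)=1 chase 'c': 1 ⇒ 2;  out={0}∪out(2)={0}

Text stream:
i=0 'a': node 0→0
i=1 'c': node 0→1
i=2 'c': node 1→2
i=3 'c': node 2→3  → match P0@[1:3]
i=4 'c': node 3→3 (via fail)  → match P0@[2:4]
i=5 'b': node 3→4 (via fail)
i=6 'c': node 4→5  → match P1@[5:6]
i=7 'b': node 5→4 (via fail)
i=8 'b': node 4→4 (via fail)
i=9 'c': node 4→5  → match P1@[8:9]
i=10 'b': node 5→4 (via fail)
i=11 'b': node 4→4 (via fail)
i=12 'c': node 4→5  → match P1@[11:12]
i=13 'c': node 5→2 (via fail)
i=14 'b': node 2→4 (via fail)
i=15 'b': node 4→4 (via fail)
i=16 'c': node 4→5  → match P1@[15:16]
i=17 'c': node 5→2 (via fail)
i=18 'c': node 2→3  → match P0@[16:18]
i=19 'c': node 3→3 (via fail)  → match P0@[17:19]
i=20 'b': node 3→4 (via fail)
i=21 'a': node 4→0 (via fail)
i=22 'b': node 0→4
i=23 'a': node 4→0 (via fail)
i=24 'b': node 0→4
i=25 'c': node 4→5  → match P1@[24:25]
i=26 'c': node 5→2 (via fail)
i=27 'b': node 2→4 (via fail)
i=28 'c': node 4→5  → match P1@[27:28]
i=29 'c': node 5→2 (via fail)
i=30 'c': node 2→3  → match P0@[28:30]
i=31 'c': node 3→3 (via fail)  → match P0@[29:31]
i=32 'b': node 3→4 (via fail)
i=33 'b': node 4→4 (via fail)
i=34 'a': node 4→0 (via fail)
i=35 'a': node 0→0
i=36 'a': node 0→0
i=37 'c': node 0→1

Matches: [[3,0],[4,0],[6,1],[9,1],[12,1],[16,1],[18,0],[19,0],[25,1],[28,1],[30,0],[31,0]]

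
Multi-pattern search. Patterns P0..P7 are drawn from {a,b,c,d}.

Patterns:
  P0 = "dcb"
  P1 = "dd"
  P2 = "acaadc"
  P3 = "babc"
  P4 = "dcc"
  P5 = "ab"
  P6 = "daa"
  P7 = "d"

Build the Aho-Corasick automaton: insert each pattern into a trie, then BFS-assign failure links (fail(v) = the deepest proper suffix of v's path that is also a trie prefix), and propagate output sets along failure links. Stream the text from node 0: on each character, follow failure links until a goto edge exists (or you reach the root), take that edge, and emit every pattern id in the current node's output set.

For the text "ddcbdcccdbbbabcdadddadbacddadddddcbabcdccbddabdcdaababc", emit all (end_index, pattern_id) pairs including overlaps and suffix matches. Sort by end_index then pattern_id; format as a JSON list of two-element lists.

Build automaton:
Trie (insert patterns):
  0='ε' goto a→5 b→11 d→1
  1='d' goto a→17 c→2 d→4  [P7 ends]
  2='dc' goto b→3 c→15
  3='dcb' goto ·  [P0 ends]
  4='dd' goto ·  [P1 ends]
  5='a' goto b→16 c→6
  6='ac' goto a→7
  7='aca' goto a→8
  8='acaa' goto d→9
  9='acaad' goto c→10
  10='acaadc' goto ·  [P2 ends]
  11='b' goto a→12
  12='ba' goto b→13
  13='bab' goto c→14
  14='babc' goto ·  [P3 ends]
  15='dcc' goto ·  [P4 ends]
  16='ab' goto ·  [P5 ends]
  17='da' goto a→18
  18='daa' goto ·  [P6 ends]

Failure links (BFS by depth):
  fail(1) 'd': from fail(0)=0 chase 'd': 0 ⇒ 0;  out={7}∪out(0)={7}
  fail(5) 'a': from fail(0)=0 chase 'a': 0 ⇒ 0;  out=∅∪out(0)=∅
  fail(11) 'b': from fail(0)=0 chase 'b': 0 ⇒ 0;  out=∅∪out(0)=∅
  fail(2) 'dc': from fail(1)=0 chase 'c': 0 ⇒ 0;  out=∅∪out(0)=∅
  fail(4) 'dd': from fail(1)=0 chase 'd': 0 ⇒ 1;  out={1}∪out(1)={1,7}
  fail(6) 'ac': from fail(5)=0 chase 'c': 0 ⇒ 0;  out=∅∪out(0)=∅
  fail(12) 'ba': from fail(11)=0 chase 'a': 0 ⇒ 5;  out=∅∪out(5)=∅
  fail(16) 'ab': from fail(5)=0 chase 'b': 0 ⇒ 11;  out={5}∪out(11)={5}
  fail(17) 'da': from fail(1)=0 chase 'a': 0 ⇒ 5;  out=∅∪out(5)=∅
  fail(3) 'dcb': from fail(2)=0 chase 'b': 0 ⇒ 11;  out={0}∪out(11)={0}
  fail(7) 'aca': from fail(6)=0 chase 'a': 0 ⇒ 5;  out=∅∪out(5)=∅
  fail(13) 'bab': from fail(12)=5 chase 'b': 5 ⇒ 16;  out=∅∪out(16)={5}
  fail(15) 'dcc': from fail(2)=0 chase 'c': 0 ⇒ 0;  out={4}∪out(0)={4}
  fail(18) 'daa': from fail(17)=5 chase 'a': 5→0 ⇒ 5;  out={6}∪out(5)={6}
  fail(8) 'acaa': from fail(7)=5 chase 'a': 5→0 ⇒ 5;  out=∅∪out(5)=∅
  fail(14) 'babc': from fail(13)=16 chase 'c': 16→11→0 ⇒ 0;  out={3}∪out(0)={3}
  fail(9) 'acaad': from fail(8)=5 chase 'd': 5→0 ⇒ 1;  out=∅∪out(1)={7}
  fail(10) 'acaadc': from fail(9)=1 chase 'c': 1 ⇒ 2;  out={2}∪out(2)={2}

Run:
[0] read 'd'  n0⇒n1  emit P7@[0:0]
[1] read 'd'  n1⇒n4  emit P1@[0:1],P7@[1:1]
[2] read 'c'  n4⇒n2 (fail-walked)
[3] read 'b'  n2⇒n3  emit P0@[1:3]
[4] read 'd'  n3⇒n1 (fail-walked)  emit P7@[4:4]
[5] read 'c'  n1⇒n2
[6] read 'c'  n2⇒n15  emit P4@[4:6]
[7] read 'c'  n15⇒n0 (fail-walked)
[8] read 'd'  n0⇒n1  emit P7@[8:8]
[9] read 'b'  n1⇒n11 (fail-walked)
[10] read 'b'  n11⇒n11 (fail-walked)
[11] read 'b'  n11⇒n11 (fail-walked)
[12] read 'a'  n11⇒n12
[13] read 'b'  n12⇒n13  emit P5@[12:13]
[14] read 'c'  n13⇒n14  emit P3@[11:14]
[15] read 'd'  n14⇒n1 (fail-walked)  emit P7@[15:15]
[16] read 'a'  n1⇒n17
[17] read 'd'  n17⇒n1 (fail-walked)  emit P7@[17:17]
[18] read 'd'  n1⇒n4  emit P1@[17:18],P7@[18:18]
[19] read 'd'  n4⇒n4 (fail-walked)  emit P1@[18:19],P7@[19:19]
[20] read 'a'  n4⇒n17 (fail-walked)
[21] read 'd'  n17⇒n1 (fail-walked)  emit P7@[21:21]
[22] read 'b'  n1⇒n11 (fail-walked)
[23] read 'a'  n11⇒n12
[24] read 'c'  n12⇒n6 (fail-walked)
[25] read 'd'  n6⇒n1 (fail-walked)  emit P7@[25:25]
[26] read 'd'  n1⇒n4  emit P1@[25:26],P7@[26:26]
[27] read 'a'  n4⇒n17 (fail-walked)
[28] read 'd'  n17⇒n1 (fail-walked)  emit P7@[28:28]
[29] read 'd'  n1⇒n4  emit P1@[28:29],P7@[29:29]
[30] read 'd'  n4⇒n4 (fail-walked)  emit P1@[29:30],P7@[30:30]
[31] read 'd'  n4⇒n4 (fail-walked)  emit P1@[30:31],P7@[31:31]
[32] read 'd'  n4⇒n4 (fail-walked)  emit P1@[31:32],P7@[32:32]
[33] read 'c'  n4⇒n2 (fail-walked)
[34] read 'b'  n2⇒n3  emit P0@[32:34]
[35] read 'a'  n3⇒n12 (fail-walked)
[36] read 'b'  n12⇒n13  emit P5@[35:36]
[37] read 'c'  n13⇒n14  emit P3@[34:37]
[38] read 'd'  n14⇒n1 (fail-walked)  emit P7@[38:38]
[39] read 'c'  n1⇒n2
[40] read 'c'  n2⇒n15  emit P4@[38:40]
[41] read 'b'  n15⇒n11 (fail-walked)
[42] read 'd'  n11⇒n1 (fail-walked)  emit P7@[42:42]
[43] read 'd'  n1⇒n4  emit P1@[42:43],P7@[43:43]
[44] read 'a'  n4⇒n17 (fail-walked)
[45] read 'b'  n17⇒n16 (fail-walked)  emit P5@[44:45]
[46] read 'd'  n16⇒n1 (fail-walked)  emit P7@[46:46]
[47] read 'c'  n1⇒n2
[48] read 'd'  n2⇒n1 (fail-walked)  emit P7@[48:48]
[49] read 'a'  n1⇒n17
[50] read 'a'  n17⇒n18  emit P6@[48:50]
[51] read 'b'  n18⇒n16 (fail-walked)  emit P5@[50:51]
[52] read 'a'  n16⇒n12 (fail-walked)
[53] read 'b'  n12⇒n13  emit P5@[52:53]
[54] read 'c'  n13⇒n14  emit P3@[51:54]

Matches: [[0,7],[1,1],[1,7],[3,0],[4,7],[6,4],[8,7],[13,5],[14,3],[15,7],[17,7],[18,1],[18,7],[19,1],[19,7],[21,7],[25,7],[26,1],[26,7],[28,7],[29,1],[29,7],[30,1],[30,7],[31,1],[31,7],[32,1],[32,7],[34,0],[36,5],[37,3],[38,7],[40,4],[42,7],[43,1],[43,7],[45,5],[46,7],[48,7],[50,6],[51,5],[53,5],[54,3]]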